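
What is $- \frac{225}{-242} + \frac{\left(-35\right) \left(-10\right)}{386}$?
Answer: $\frac{85775}{46706} \approx 1.8365$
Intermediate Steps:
$- \frac{225}{-242} + \frac{\left(-35\right) \left(-10\right)}{386} = \left(-225\right) \left(- \frac{1}{242}\right) + 350 \cdot \frac{1}{386} = \frac{225}{242} + \frac{175}{193} = \frac{85775}{46706}$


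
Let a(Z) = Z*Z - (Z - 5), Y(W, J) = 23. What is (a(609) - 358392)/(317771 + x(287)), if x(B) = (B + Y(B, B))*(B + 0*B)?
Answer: 11885/406741 ≈ 0.029220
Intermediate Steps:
x(B) = B*(23 + B) (x(B) = (B + 23)*(B + 0*B) = (23 + B)*(B + 0) = (23 + B)*B = B*(23 + B))
a(Z) = 5 + Z² - Z (a(Z) = Z² - (-5 + Z) = Z² + (5 - Z) = 5 + Z² - Z)
(a(609) - 358392)/(317771 + x(287)) = ((5 + 609² - 1*609) - 358392)/(317771 + 287*(23 + 287)) = ((5 + 370881 - 609) - 358392)/(317771 + 287*310) = (370277 - 358392)/(317771 + 88970) = 11885/406741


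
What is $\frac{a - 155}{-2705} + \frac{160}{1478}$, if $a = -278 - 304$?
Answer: $\frac{761043}{1998995} \approx 0.38071$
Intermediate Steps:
$a = -582$
$\frac{a - 155}{-2705} + \frac{160}{1478} = \frac{-582 - 155}{-2705} + \frac{160}{1478} = \left(-737\right) \left(- \frac{1}{2705}\right) + 160 \cdot \frac{1}{1478} = \frac{737}{2705} + \frac{80}{739} = \frac{761043}{1998995}$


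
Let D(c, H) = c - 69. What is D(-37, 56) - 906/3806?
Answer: -202171/1903 ≈ -106.24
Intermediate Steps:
D(c, H) = -69 + c
D(-37, 56) - 906/3806 = (-69 - 37) - 906/3806 = -106 - 906*1/3806 = -106 - 453/1903 = -202171/1903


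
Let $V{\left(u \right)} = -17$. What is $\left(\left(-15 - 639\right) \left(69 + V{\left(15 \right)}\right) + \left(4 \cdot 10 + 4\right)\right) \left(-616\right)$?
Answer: $20921824$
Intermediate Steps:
$\left(\left(-15 - 639\right) \left(69 + V{\left(15 \right)}\right) + \left(4 \cdot 10 + 4\right)\right) \left(-616\right) = \left(\left(-15 - 639\right) \left(69 - 17\right) + \left(4 \cdot 10 + 4\right)\right) \left(-616\right) = \left(\left(-654\right) 52 + \left(40 + 4\right)\right) \left(-616\right) = \left(-34008 + 44\right) \left(-616\right) = \left(-33964\right) \left(-616\right) = 20921824$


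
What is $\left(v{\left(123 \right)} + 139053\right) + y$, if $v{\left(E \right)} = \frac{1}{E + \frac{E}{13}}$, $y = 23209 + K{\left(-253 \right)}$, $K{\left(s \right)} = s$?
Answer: $\frac{278979511}{1722} \approx 1.6201 \cdot 10^{5}$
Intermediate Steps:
$y = 22956$ ($y = 23209 - 253 = 22956$)
$v{\left(E \right)} = \frac{13}{14 E}$ ($v{\left(E \right)} = \frac{1}{E + E \frac{1}{13}} = \frac{1}{E + \frac{E}{13}} = \frac{1}{\frac{14}{13} E} = \frac{13}{14 E}$)
$\left(v{\left(123 \right)} + 139053\right) + y = \left(\frac{13}{14 \cdot 123} + 139053\right) + 22956 = \left(\frac{13}{14} \cdot \frac{1}{123} + 139053\right) + 22956 = \left(\frac{13}{1722} + 139053\right) + 22956 = \frac{239449279}{1722} + 22956 = \frac{278979511}{1722}$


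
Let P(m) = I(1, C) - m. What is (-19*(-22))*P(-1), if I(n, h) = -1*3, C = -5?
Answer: -836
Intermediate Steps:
I(n, h) = -3
P(m) = -3 - m
(-19*(-22))*P(-1) = (-19*(-22))*(-3 - 1*(-1)) = 418*(-3 + 1) = 418*(-2) = -836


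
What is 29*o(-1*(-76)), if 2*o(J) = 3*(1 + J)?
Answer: 6699/2 ≈ 3349.5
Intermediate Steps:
o(J) = 3/2 + 3*J/2 (o(J) = (3*(1 + J))/2 = (3 + 3*J)/2 = 3/2 + 3*J/2)
29*o(-1*(-76)) = 29*(3/2 + 3*(-1*(-76))/2) = 29*(3/2 + (3/2)*76) = 29*(3/2 + 114) = 29*(231/2) = 6699/2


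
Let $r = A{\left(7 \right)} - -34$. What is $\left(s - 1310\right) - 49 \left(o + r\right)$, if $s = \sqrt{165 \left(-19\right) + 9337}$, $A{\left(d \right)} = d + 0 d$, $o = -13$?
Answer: $-2682 + \sqrt{6202} \approx -2603.2$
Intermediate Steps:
$A{\left(d \right)} = d$ ($A{\left(d \right)} = d + 0 = d$)
$r = 41$ ($r = 7 - -34 = 7 + 34 = 41$)
$s = \sqrt{6202}$ ($s = \sqrt{-3135 + 9337} = \sqrt{6202} \approx 78.753$)
$\left(s - 1310\right) - 49 \left(o + r\right) = \left(\sqrt{6202} - 1310\right) - 49 \left(-13 + 41\right) = \left(-1310 + \sqrt{6202}\right) - 1372 = -2682 + \sqrt{6202}$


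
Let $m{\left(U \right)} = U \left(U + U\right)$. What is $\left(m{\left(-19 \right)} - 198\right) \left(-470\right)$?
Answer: $-246280$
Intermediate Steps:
$m{\left(U \right)} = 2 U^{2}$ ($m{\left(U \right)} = U 2 U = 2 U^{2}$)
$\left(m{\left(-19 \right)} - 198\right) \left(-470\right) = \left(2 \left(-19\right)^{2} - 198\right) \left(-470\right) = \left(2 \cdot 361 - 198\right) \left(-470\right) = \left(722 - 198\right) \left(-470\right) = 524 \left(-470\right) = -246280$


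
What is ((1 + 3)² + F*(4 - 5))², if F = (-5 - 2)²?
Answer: 1089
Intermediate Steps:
F = 49 (F = (-7)² = 49)
((1 + 3)² + F*(4 - 5))² = ((1 + 3)² + 49*(4 - 5))² = (4² + 49*(-1))² = (16 - 49)² = (-33)² = 1089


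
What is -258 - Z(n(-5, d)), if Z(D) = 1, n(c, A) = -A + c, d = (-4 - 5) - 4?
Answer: -259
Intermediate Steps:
d = -13 (d = -9 - 4 = -13)
n(c, A) = c - A
-258 - Z(n(-5, d)) = -258 - 1*1 = -258 - 1 = -259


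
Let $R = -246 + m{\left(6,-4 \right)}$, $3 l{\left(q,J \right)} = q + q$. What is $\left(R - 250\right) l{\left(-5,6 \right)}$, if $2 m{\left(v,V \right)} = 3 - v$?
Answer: $\frac{4975}{3} \approx 1658.3$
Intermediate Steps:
$l{\left(q,J \right)} = \frac{2 q}{3}$ ($l{\left(q,J \right)} = \frac{q + q}{3} = \frac{2 q}{3}$)
$m{\left(v,V \right)} = \frac{3}{2} - \frac{v}{2}$ ($m{\left(v,V \right)} = \frac{3 - v}{2} = \frac{3}{2} - \frac{v}{2}$)
$R = - \frac{495}{2}$ ($R = -246 + \left(\frac{3}{2} - 3\right) = -246 - \frac{3}{2} = - \frac{495}{2} \approx -247.5$)
$\left(R - 250\right) l{\left(-5,6 \right)} = \left(- \frac{495}{2} - 250\right) \frac{2}{3} \left(-5\right) = \left(- \frac{495}{2} - 250\right) \left(- \frac{10}{3}\right) = \left(- \frac{995}{2}\right) \left(- \frac{10}{3}\right) = \frac{4975}{3}$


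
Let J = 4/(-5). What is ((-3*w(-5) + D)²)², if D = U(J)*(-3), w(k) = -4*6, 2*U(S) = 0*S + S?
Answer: 17944209936/625 ≈ 2.8711e+7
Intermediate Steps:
J = -⅘ (J = 4*(-⅕) = -⅘ ≈ -0.80000)
U(S) = S/2 (U(S) = (0*S + S)/2 = (0 + S)/2 = S/2)
w(k) = -24
D = 6/5 (D = ((½)*(-⅘))*(-3) = -⅖*(-3) = 6/5 ≈ 1.2000)
((-3*w(-5) + D)²)² = ((-3*(-24) + 6/5)²)² = ((72 + 6/5)²)² = ((366/5)²)² = (133956/25)² = 17944209936/625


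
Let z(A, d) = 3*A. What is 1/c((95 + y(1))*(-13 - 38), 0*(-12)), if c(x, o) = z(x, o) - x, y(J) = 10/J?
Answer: -1/10710 ≈ -9.3371e-5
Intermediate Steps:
c(x, o) = 2*x (c(x, o) = 3*x - x = 2*x)
1/c((95 + y(1))*(-13 - 38), 0*(-12)) = 1/(2*((95 + 10/1)*(-13 - 38))) = 1/(2*((95 + 10*1)*(-51))) = 1/(2*((95 + 10)*(-51))) = 1/(2*(105*(-51))) = 1/(2*(-5355)) = 1/(-10710) = -1/10710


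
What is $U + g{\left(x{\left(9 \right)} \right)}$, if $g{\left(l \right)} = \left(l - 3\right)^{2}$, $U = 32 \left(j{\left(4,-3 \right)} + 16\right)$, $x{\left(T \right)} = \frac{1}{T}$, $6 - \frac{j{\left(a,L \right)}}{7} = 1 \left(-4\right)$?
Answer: $\frac{223588}{81} \approx 2760.3$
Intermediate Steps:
$j{\left(a,L \right)} = 70$ ($j{\left(a,L \right)} = 42 - 7 \cdot 1 \left(-4\right) = 42 - -28 = 42 + 28 = 70$)
$U = 2752$ ($U = 32 \left(70 + 16\right) = 32 \cdot 86 = 2752$)
$g{\left(l \right)} = \left(-3 + l\right)^{2}$
$U + g{\left(x{\left(9 \right)} \right)} = 2752 + \left(-3 + \frac{1}{9}\right)^{2} = 2752 + \left(- \frac{26}{9}\right)^{2} = 2752 + \frac{676}{81} = \frac{223588}{81}$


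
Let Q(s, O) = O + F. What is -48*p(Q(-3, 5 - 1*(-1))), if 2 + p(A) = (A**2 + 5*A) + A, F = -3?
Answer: -1200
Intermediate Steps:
Q(s, O) = -3 + O (Q(s, O) = O - 3 = -3 + O)
p(A) = -2 + A**2 + 6*A (p(A) = -2 + ((A**2 + 5*A) + A) = -2 + (A**2 + 6*A) = -2 + A**2 + 6*A)
-48*p(Q(-3, 5 - 1*(-1))) = -48*(-2 + (-3 + (5 - 1*(-1)))**2 + 6*(-3 + (5 - 1*(-1)))) = -48*(-2 + (-3 + (5 + 1))**2 + 6*(-3 + (5 + 1))) = -48*(-2 + (-3 + 6)**2 + 6*(-3 + 6)) = -48*(-2 + 3**2 + 6*3) = -48*(-2 + 9 + 18) = -48*25 = -1200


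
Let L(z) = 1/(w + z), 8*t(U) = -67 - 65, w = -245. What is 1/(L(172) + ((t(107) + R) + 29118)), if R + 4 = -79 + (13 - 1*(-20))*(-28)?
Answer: 146/4101795 ≈ 3.5594e-5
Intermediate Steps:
t(U) = -33/2 (t(U) = (-67 - 65)/8 = (1/8)*(-132) = -33/2)
R = -1007 (R = -4 + (-79 + (13 - 1*(-20))*(-28)) = -4 + (-79 + (13 + 20)*(-28)) = -4 + (-79 + 33*(-28)) = -4 + (-79 - 924) = -4 - 1003 = -1007)
L(z) = 1/(-245 + z)
1/(L(172) + ((t(107) + R) + 29118)) = 1/(1/(-245 + 172) + ((-33/2 - 1007) + 29118)) = 1/(1/(-73) + (-2047/2 + 29118)) = 1/(-1/73 + 56189/2) = 1/(4101795/146) = 146/4101795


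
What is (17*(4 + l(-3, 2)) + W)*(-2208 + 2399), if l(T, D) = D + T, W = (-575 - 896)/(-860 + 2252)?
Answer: 13278511/1392 ≈ 9539.2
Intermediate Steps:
W = -1471/1392 ≈ -1.0568
(17*(4 + l(-3, 2)) + W)*(-2208 + 2399) = (17*(4 + (2 - 3)) - 1471/1392)*(-2208 + 2399) = (17*(4 - 1) - 1471/1392)*191 = (17*3 - 1471/1392)*191 = (51 - 1471/1392)*191 = (69521/1392)*191 = 13278511/1392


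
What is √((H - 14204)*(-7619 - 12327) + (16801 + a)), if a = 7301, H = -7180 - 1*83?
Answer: 2*√107051221 ≈ 20693.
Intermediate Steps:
H = -7263 (H = -7180 - 83 = -7263)
√((H - 14204)*(-7619 - 12327) + (16801 + a)) = √((-7263 - 14204)*(-7619 - 12327) + (16801 + 7301)) = √(-21467*(-19946) + 24102) = √(428180782 + 24102) = √428204884 = 2*√107051221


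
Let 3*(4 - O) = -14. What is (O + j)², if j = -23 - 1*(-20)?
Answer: 289/9 ≈ 32.111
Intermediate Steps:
O = 26/3 (O = 4 - ⅓*(-14) = 4 + 14/3 = 26/3 ≈ 8.6667)
j = -3 (j = -23 + 20 = -3)
(O + j)² = (26/3 - 3)² = (17/3)² = 289/9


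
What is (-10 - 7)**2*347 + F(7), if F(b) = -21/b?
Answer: 100280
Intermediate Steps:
(-10 - 7)**2*347 + F(7) = (-10 - 7)**2*347 - 21/7 = (-17)**2*347 - 21*1/7 = 289*347 - 3 = 100283 - 3 = 100280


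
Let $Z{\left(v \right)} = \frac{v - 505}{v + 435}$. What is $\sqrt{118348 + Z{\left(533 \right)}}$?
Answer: $\frac{27 \sqrt{78574}}{22} \approx 344.02$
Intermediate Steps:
$Z{\left(v \right)} = \frac{-505 + v}{435 + v}$
$\sqrt{118348 + Z{\left(533 \right)}} = \sqrt{118348 + \frac{-505 + 533}{435 + 533}} = \sqrt{118348 + \frac{1}{968} \cdot 28} = \sqrt{118348 + \frac{7}{242}} = \sqrt{\frac{28640223}{242}} = \frac{27 \sqrt{78574}}{22}$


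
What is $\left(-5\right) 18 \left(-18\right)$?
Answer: $1620$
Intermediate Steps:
$\left(-5\right) 18 \left(-18\right) = \left(-90\right) \left(-18\right) = 1620$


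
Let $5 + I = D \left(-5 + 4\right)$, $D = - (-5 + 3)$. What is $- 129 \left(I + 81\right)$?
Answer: $-9546$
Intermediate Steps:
$D = 2$ ($D = \left(-1\right) \left(-2\right) = 2$)
$I = -7$ ($I = -5 + 2 \left(-5 + 4\right) = -5 + 2 \left(-1\right) = -5 - 2 = -7$)
$- 129 \left(I + 81\right) = - 129 \left(-7 + 81\right) = \left(-129\right) 74 = -9546$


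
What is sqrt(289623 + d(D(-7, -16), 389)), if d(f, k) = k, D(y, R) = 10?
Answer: 2*sqrt(72503) ≈ 538.53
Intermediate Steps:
sqrt(289623 + d(D(-7, -16), 389)) = sqrt(289623 + 389) = sqrt(290012) = 2*sqrt(72503)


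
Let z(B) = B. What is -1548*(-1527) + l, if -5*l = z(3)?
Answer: 11818977/5 ≈ 2.3638e+6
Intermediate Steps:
l = -3/5 (l = -1/5*3 = -3/5 ≈ -0.60000)
-1548*(-1527) + l = -1548*(-1527) - 3/5 = 2363796 - 3/5 = 11818977/5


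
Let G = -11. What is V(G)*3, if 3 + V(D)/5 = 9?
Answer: 90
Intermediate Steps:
V(D) = 30 (V(D) = -15 + 5*9 = -15 + 45 = 30)
V(G)*3 = 30*3 = 90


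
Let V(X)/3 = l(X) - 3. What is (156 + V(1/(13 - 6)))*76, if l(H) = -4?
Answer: 10260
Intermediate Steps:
V(X) = -21 (V(X) = 3*(-4 - 3) = 3*(-7) = -21)
(156 + V(1/(13 - 6)))*76 = (156 - 21)*76 = 135*76 = 10260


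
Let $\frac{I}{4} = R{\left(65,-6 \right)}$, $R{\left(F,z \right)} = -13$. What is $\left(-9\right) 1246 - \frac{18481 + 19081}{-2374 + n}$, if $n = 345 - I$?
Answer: $- \frac{22132516}{1977} \approx -11195.0$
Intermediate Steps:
$I = -52$ ($I = 4 \left(-13\right) = -52$)
$n = 397$ ($n = 345 - -52 = 345 + 52 = 397$)
$\left(-9\right) 1246 - \frac{18481 + 19081}{-2374 + n} = \left(-9\right) 1246 - \frac{18481 + 19081}{-2374 + 397} = -11214 - \frac{37562}{-1977} = -11214 - 37562 \left(- \frac{1}{1977}\right) = -11214 - - \frac{37562}{1977} = -11214 + \frac{37562}{1977} = - \frac{22132516}{1977}$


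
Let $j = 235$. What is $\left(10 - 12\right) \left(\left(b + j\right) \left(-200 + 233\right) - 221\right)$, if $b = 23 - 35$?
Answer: $-14276$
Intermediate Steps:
$b = -12$
$\left(10 - 12\right) \left(\left(b + j\right) \left(-200 + 233\right) - 221\right) = \left(10 - 12\right) \left(\left(-12 + 235\right) \left(-200 + 233\right) - 221\right) = \left(10 - 12\right) \left(223 \cdot 33 - 221\right) = - 2 \left(7359 - 221\right) = \left(-2\right) 7138 = -14276$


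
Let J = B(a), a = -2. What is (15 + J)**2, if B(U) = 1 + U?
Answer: 196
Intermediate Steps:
J = -1 (J = 1 - 2 = -1)
(15 + J)**2 = (15 - 1)**2 = 14**2 = 196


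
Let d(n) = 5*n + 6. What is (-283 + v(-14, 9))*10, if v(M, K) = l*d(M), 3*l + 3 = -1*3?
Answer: -1550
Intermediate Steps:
d(n) = 6 + 5*n
l = -2 (l = -1 + (-1*3)/3 = -1 + (1/3)*(-3) = -1 - 1 = -2)
v(M, K) = -12 - 10*M (v(M, K) = -2*(6 + 5*M) = -12 - 10*M)
(-283 + v(-14, 9))*10 = (-283 + (-12 - 10*(-14)))*10 = (-283 + (-12 + 140))*10 = (-283 + 128)*10 = -155*10 = -1550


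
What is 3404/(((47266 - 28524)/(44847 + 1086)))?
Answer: 78177966/9371 ≈ 8342.5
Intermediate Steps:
3404/(((47266 - 28524)/(44847 + 1086))) = 3404/((18742/45933)) = 3404/((18742*(1/45933))) = 3404/(18742/45933) = 3404*(45933/18742) = 78177966/9371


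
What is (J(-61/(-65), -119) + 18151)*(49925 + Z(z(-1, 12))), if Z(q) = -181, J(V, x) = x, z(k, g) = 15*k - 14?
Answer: 896983808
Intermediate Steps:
z(k, g) = -14 + 15*k
(J(-61/(-65), -119) + 18151)*(49925 + Z(z(-1, 12))) = (-119 + 18151)*(49925 - 181) = 18032*49744 = 896983808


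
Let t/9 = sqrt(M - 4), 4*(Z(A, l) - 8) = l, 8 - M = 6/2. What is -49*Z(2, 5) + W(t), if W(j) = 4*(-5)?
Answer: -1893/4 ≈ -473.25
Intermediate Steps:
M = 5 (M = 8 - 6/2 = 8 - 1*3 = 8 - 3 = 5)
Z(A, l) = 8 + l/4
t = 9 (t = 9*sqrt(5 - 4) = 9*sqrt(1) = 9*1 = 9)
W(j) = -20
-49*Z(2, 5) + W(t) = -49*(8 + (1/4)*5) - 20 = -49*(8 + 5/4) - 20 = -49*37/4 - 20 = -1813/4 - 20 = -1893/4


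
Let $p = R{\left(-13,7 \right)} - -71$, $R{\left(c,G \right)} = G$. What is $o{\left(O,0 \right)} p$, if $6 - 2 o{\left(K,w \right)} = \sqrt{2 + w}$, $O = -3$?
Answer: $234 - 39 \sqrt{2} \approx 178.85$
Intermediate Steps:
$o{\left(K,w \right)} = 3 - \frac{\sqrt{2 + w}}{2}$
$p = 78$ ($p = 7 - -71 = 7 + 71 = 78$)
$o{\left(O,0 \right)} p = \left(3 - \frac{\sqrt{2 + 0}}{2}\right) 78 = \left(3 - \frac{\sqrt{2}}{2}\right) 78 = 234 - 39 \sqrt{2}$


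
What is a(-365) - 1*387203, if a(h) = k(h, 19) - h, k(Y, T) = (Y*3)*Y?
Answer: 12837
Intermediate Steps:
k(Y, T) = 3*Y² (k(Y, T) = (3*Y)*Y = 3*Y²)
a(h) = -h + 3*h² (a(h) = 3*h² - h = -h + 3*h²)
a(-365) - 1*387203 = -365*(-1 + 3*(-365)) - 1*387203 = -365*(-1 - 1095) - 387203 = -365*(-1096) - 387203 = 400040 - 387203 = 12837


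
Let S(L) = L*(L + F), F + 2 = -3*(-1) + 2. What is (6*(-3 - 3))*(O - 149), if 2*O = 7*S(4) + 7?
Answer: 1710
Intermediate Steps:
F = 3 (F = -2 + (-3*(-1) + 2) = -2 + (3 + 2) = -2 + 5 = 3)
S(L) = L*(3 + L) (S(L) = L*(L + 3) = L*(3 + L))
O = 203/2 (O = (7*(4*(3 + 4)) + 7)/2 = (7*(4*7) + 7)/2 = (7*28 + 7)/2 = (196 + 7)/2 = (1/2)*203 = 203/2 ≈ 101.50)
(6*(-3 - 3))*(O - 149) = (6*(-3 - 3))*(203/2 - 149) = (6*(-6))*(-95/2) = -36*(-95/2) = 1710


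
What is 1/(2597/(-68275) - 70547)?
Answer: -68275/4816599022 ≈ -1.4175e-5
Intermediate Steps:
1/(2597/(-68275) - 70547) = 1/(2597*(-1/68275) - 70547) = 1/(-2597/68275 - 70547) = 1/(-4816599022/68275) = -68275/4816599022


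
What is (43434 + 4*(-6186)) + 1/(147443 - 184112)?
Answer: 685343609/36669 ≈ 18690.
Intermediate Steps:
(43434 + 4*(-6186)) + 1/(147443 - 184112) = (43434 - 24744) + 1/(-36669) = 18690 - 1/36669 = 685343609/36669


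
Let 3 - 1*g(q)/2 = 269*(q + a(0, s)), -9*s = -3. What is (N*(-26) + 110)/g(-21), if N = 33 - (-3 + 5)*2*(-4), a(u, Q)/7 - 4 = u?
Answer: 291/940 ≈ 0.30957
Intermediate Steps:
s = ⅓ (s = -⅑*(-3) = ⅓ ≈ 0.33333)
a(u, Q) = 28 + 7*u
g(q) = -15058 - 538*q (g(q) = 6 - 538*(q + (28 + 7*0)) = 6 - 538*(q + (28 + 0)) = 6 - 538*(q + 28) = 6 - 538*(28 + q) = 6 - 2*(7532 + 269*q) = 6 + (-15064 - 538*q) = -15058 - 538*q)
N = 49 (N = 33 - 2*2*(-4) = 33 - 4*(-4) = 33 - 1*(-16) = 33 + 16 = 49)
(N*(-26) + 110)/g(-21) = (49*(-26) + 110)/(-15058 - 538*(-21)) = (-1274 + 110)/(-15058 + 11298) = -1164/(-3760) = -1164*(-1/3760) = 291/940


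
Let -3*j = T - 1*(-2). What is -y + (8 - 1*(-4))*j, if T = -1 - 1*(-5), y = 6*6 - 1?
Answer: -59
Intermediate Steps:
y = 35 (y = 36 - 1 = 35)
T = 4 (T = -1 + 5 = 4)
j = -2 (j = -(4 - 1*(-2))/3 = -(4 + 2)/3 = -⅓*6 = -2)
-y + (8 - 1*(-4))*j = -1*35 + (8 - 1*(-4))*(-2) = -35 + (8 + 4)*(-2) = -35 + 12*(-2) = -35 - 24 = -59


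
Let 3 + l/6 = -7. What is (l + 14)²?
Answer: 2116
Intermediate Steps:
l = -60 (l = -18 + 6*(-7) = -18 - 42 = -60)
(l + 14)² = (-60 + 14)² = (-46)² = 2116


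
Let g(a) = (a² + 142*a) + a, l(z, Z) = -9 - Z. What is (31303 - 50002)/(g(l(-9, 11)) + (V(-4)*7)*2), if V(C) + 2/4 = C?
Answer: 6233/841 ≈ 7.4114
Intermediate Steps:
V(C) = -½ + C
g(a) = a² + 143*a
(31303 - 50002)/(g(l(-9, 11)) + (V(-4)*7)*2) = (31303 - 50002)/((-9 - 1*11)*(143 + (-9 - 1*11)) + ((-½ - 4)*7)*2) = -18699/((-9 - 11)*(143 + (-9 - 11)) - 9/2*7*2) = -18699/(-20*(143 - 20) - 63/2*2) = -18699/(-20*123 - 63) = -18699/(-2460 - 63) = -18699/(-2523) = -18699*(-1/2523) = 6233/841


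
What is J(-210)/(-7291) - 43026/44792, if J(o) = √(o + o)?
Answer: -21513/22396 - 2*I*√105/7291 ≈ -0.96057 - 0.0028109*I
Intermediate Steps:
J(o) = √2*√o (J(o) = √(2*o) = √2*√o)
J(-210)/(-7291) - 43026/44792 = (√2*√(-210))/(-7291) - 43026/44792 = (√2*(I*√210))*(-1/7291) - 43026*1/44792 = (2*I*√105)*(-1/7291) - 21513/22396 = -2*I*√105/7291 - 21513/22396 = -21513/22396 - 2*I*√105/7291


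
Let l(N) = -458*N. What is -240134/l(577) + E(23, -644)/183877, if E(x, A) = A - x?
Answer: 21989427048/24296219641 ≈ 0.90506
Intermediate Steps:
-240134/l(577) + E(23, -644)/183877 = -240134/((-458*577)) + (-644 - 1*23)/183877 = -240134/(-264266) + (-644 - 23)*(1/183877) = -240134*(-1/264266) - 667*1/183877 = 120067/132133 - 667/183877 = 21989427048/24296219641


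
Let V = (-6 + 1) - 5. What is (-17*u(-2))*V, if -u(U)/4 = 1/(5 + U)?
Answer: -680/3 ≈ -226.67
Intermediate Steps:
u(U) = -4/(5 + U)
V = -10 (V = -5 - 5 = -10)
(-17*u(-2))*V = -(-68)/(5 - 2)*(-10) = -(-68)/3*(-10) = -17*(-4/3)*(-10) = (68/3)*(-10) = -680/3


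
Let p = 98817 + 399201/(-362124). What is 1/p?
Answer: 120708/11927869369 ≈ 1.0120e-5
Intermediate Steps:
p = 11927869369/120708 (p = 98817 + 399201*(-1/362124) = 98817 - 133067/120708 = 11927869369/120708 ≈ 98816.)
1/p = 1/(11927869369/120708) = 120708/11927869369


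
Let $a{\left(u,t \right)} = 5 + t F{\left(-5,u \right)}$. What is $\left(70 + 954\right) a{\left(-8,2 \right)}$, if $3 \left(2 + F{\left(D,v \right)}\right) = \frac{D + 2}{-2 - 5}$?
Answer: $\frac{9216}{7} \approx 1316.6$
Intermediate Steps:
$F{\left(D,v \right)} = - \frac{44}{21} - \frac{D}{21}$ ($F{\left(D,v \right)} = -2 + \frac{\left(D + 2\right) \frac{1}{-2 - 5}}{3} = -2 + \frac{\left(2 + D\right) \frac{1}{-7}}{3} = -2 + \frac{\left(2 + D\right) \left(- \frac{1}{7}\right)}{3} = -2 + \frac{- \frac{2}{7} - \frac{D}{7}}{3} = -2 - \left(\frac{2}{21} + \frac{D}{21}\right) = - \frac{44}{21} - \frac{D}{21}$)
$a{\left(u,t \right)} = 5 - \frac{13 t}{7}$ ($a{\left(u,t \right)} = 5 + t \left(- \frac{44}{21} - - \frac{5}{21}\right) = 5 + t \left(- \frac{44}{21} + \frac{5}{21}\right) = 5 + t \left(- \frac{13}{7}\right) = 5 - \frac{13 t}{7}$)
$\left(70 + 954\right) a{\left(-8,2 \right)} = \left(70 + 954\right) \left(5 - \frac{26}{7}\right) = 1024 \left(5 - \frac{26}{7}\right) = 1024 \cdot \frac{9}{7} = \frac{9216}{7}$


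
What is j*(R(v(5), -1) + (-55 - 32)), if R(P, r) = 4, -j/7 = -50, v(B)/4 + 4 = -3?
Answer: -29050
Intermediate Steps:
v(B) = -28 (v(B) = -16 + 4*(-3) = -16 - 12 = -28)
j = 350 (j = -7*(-50) = 350)
j*(R(v(5), -1) + (-55 - 32)) = 350*(4 + (-55 - 32)) = 350*(4 - 87) = 350*(-83) = -29050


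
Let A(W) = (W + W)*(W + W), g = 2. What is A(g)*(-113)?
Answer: -1808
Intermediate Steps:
A(W) = 4*W² (A(W) = (2*W)*(2*W) = 4*W²)
A(g)*(-113) = (4*2²)*(-113) = (4*4)*(-113) = 16*(-113) = -1808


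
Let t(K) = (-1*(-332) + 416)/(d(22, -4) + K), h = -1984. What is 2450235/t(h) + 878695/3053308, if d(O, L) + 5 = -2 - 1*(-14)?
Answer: -924410824285400/142742149 ≈ -6.4761e+6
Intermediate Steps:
d(O, L) = 7 (d(O, L) = -5 + (-2 - 1*(-14)) = -5 + (-2 + 14) = -5 + 12 = 7)
t(K) = 748/(7 + K) (t(K) = (-1*(-332) + 416)/(7 + K) = (332 + 416)/(7 + K) = 748/(7 + K))
2450235/t(h) + 878695/3053308 = 2450235/((748/(7 - 1984))) + 878695/3053308 = 2450235/((748/(-1977))) + 878695*(1/3053308) = 2450235/((748*(-1/1977))) + 878695/3053308 = 2450235/(-748/1977) + 878695/3053308 = 2450235*(-1977/748) + 878695/3053308 = -4844114595/748 + 878695/3053308 = -924410824285400/142742149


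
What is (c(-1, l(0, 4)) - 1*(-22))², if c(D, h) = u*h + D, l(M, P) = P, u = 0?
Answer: 441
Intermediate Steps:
c(D, h) = D (c(D, h) = 0*h + D = 0 + D = D)
(c(-1, l(0, 4)) - 1*(-22))² = (-1 - 1*(-22))² = (-1 + 22)² = 21² = 441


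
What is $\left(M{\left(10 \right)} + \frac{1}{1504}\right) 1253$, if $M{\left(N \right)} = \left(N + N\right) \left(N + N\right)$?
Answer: $\frac{753806053}{1504} \approx 5.012 \cdot 10^{5}$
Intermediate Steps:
$M{\left(N \right)} = 4 N^{2}$ ($M{\left(N \right)} = 2 N 2 N = 4 N^{2}$)
$\left(M{\left(10 \right)} + \frac{1}{1504}\right) 1253 = \left(4 \cdot 10^{2} + \frac{1}{1504}\right) 1253 = \left(4 \cdot 100 + \frac{1}{1504}\right) 1253 = \left(400 + \frac{1}{1504}\right) 1253 = \frac{601601}{1504} \cdot 1253 = \frac{753806053}{1504}$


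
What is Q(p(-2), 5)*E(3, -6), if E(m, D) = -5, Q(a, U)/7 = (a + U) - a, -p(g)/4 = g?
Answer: -175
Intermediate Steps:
p(g) = -4*g
Q(a, U) = 7*U (Q(a, U) = 7*((a + U) - a) = 7*((U + a) - a) = 7*U)
Q(p(-2), 5)*E(3, -6) = (7*5)*(-5) = 35*(-5) = -175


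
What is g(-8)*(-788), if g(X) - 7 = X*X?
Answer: -55948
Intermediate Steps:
g(X) = 7 + X² (g(X) = 7 + X*X = 7 + X²)
g(-8)*(-788) = (7 + (-8)²)*(-788) = (7 + 64)*(-788) = 71*(-788) = -55948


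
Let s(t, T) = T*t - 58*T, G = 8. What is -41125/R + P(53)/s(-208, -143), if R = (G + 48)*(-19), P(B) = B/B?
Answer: 5880879/152152 ≈ 38.651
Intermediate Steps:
s(t, T) = -58*T + T*t
P(B) = 1
R = -1064 (R = (8 + 48)*(-19) = 56*(-19) = -1064)
-41125/R + P(53)/s(-208, -143) = -41125/(-1064) + 1/(-143*(-58 - 208)) = -41125*(-1/1064) + 1/(-143*(-266)) = 5875/152 + 1/38038 = 5880879/152152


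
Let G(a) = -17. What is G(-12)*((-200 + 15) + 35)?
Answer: 2550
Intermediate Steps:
G(-12)*((-200 + 15) + 35) = -17*((-200 + 15) + 35) = -17*(-185 + 35) = -17*(-150) = 2550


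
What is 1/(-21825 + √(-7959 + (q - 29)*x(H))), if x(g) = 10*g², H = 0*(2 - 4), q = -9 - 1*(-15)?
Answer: -7275/158779528 - I*√7959/476338584 ≈ -4.5818e-5 - 1.8729e-7*I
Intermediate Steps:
q = 6 (q = -9 + 15 = 6)
H = 0 (H = 0*(-2) = 0)
1/(-21825 + √(-7959 + (q - 29)*x(H))) = 1/(-21825 + √(-7959 + (6 - 29)*(10*0²))) = 1/(-21825 + √(-7959 - 230*0)) = 1/(-21825 + √(-7959 - 23*0)) = 1/(-21825 + √(-7959 + 0)) = 1/(-21825 + √(-7959)) = 1/(-21825 + I*√7959)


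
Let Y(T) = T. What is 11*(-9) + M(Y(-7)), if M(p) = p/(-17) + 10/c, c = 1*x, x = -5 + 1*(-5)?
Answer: -1693/17 ≈ -99.588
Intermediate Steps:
x = -10 (x = -5 - 5 = -10)
c = -10 (c = 1*(-10) = -10)
M(p) = -1 - p/17 (M(p) = p/(-17) + 10/(-10) = p*(-1/17) + 10*(-⅒) = -p/17 - 1 = -1 - p/17)
11*(-9) + M(Y(-7)) = 11*(-9) + (-1 - 1/17*(-7)) = -99 + (-1 + 7/17) = -99 - 10/17 = -1693/17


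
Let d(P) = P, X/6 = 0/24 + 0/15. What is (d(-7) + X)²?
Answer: 49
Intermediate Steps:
X = 0 (X = 6*(0/24 + 0/15) = 6*(0*(1/24) + 0*(1/15)) = 6*(0 + 0) = 6*0 = 0)
(d(-7) + X)² = (-7 + 0)² = (-7)² = 49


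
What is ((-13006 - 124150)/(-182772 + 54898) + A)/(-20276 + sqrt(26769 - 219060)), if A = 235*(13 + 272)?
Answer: -5107463754484/1546931144387 - 251897009*I*sqrt(192291)/1546931144387 ≈ -3.3017 - 0.071406*I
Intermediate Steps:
A = 66975 (A = 235*285 = 66975)
((-13006 - 124150)/(-182772 + 54898) + A)/(-20276 + sqrt(26769 - 219060)) = ((-13006 - 124150)/(-182772 + 54898) + 66975)/(-20276 + sqrt(26769 - 219060)) = (-137156/(-127874) + 66975)/(-20276 + sqrt(-192291)) = (-137156*(-1/127874) + 66975)/(-20276 + I*sqrt(192291)) = (4034/3761 + 66975)/(-20276 + I*sqrt(192291)) = 251897009/(3761*(-20276 + I*sqrt(192291)))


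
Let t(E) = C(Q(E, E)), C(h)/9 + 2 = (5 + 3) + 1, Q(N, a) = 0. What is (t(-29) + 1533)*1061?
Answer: 1693356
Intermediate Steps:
C(h) = 63 (C(h) = -18 + 9*((5 + 3) + 1) = -18 + 9*(8 + 1) = -18 + 9*9 = -18 + 81 = 63)
t(E) = 63
(t(-29) + 1533)*1061 = (63 + 1533)*1061 = 1596*1061 = 1693356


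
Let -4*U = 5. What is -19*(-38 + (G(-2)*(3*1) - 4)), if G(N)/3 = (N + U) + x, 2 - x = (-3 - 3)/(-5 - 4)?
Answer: 4503/4 ≈ 1125.8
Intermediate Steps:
U = -5/4 (U = -¼*5 = -5/4 ≈ -1.2500)
x = 4/3 (x = 2 - (-3 - 3)/(-5 - 4) = 2 - (-6)/(-9) = 2 - (-6)*(-1)/9 = 2 - 1*⅔ = 2 - ⅔ = 4/3 ≈ 1.3333)
G(N) = ¼ + 3*N (G(N) = 3*((N - 5/4) + 4/3) = 3*((-5/4 + N) + 4/3) = 3*(1/12 + N) = ¼ + 3*N)
-19*(-38 + (G(-2)*(3*1) - 4)) = -19*(-38 + ((¼ + 3*(-2))*(3*1) - 4)) = -19*(-38 + ((¼ - 6)*3 - 4)) = -19*(-38 + (-23/4*3 - 4)) = -19*(-38 + (-69/4 - 4)) = -19*(-38 - 85/4) = -19*(-237/4) = 4503/4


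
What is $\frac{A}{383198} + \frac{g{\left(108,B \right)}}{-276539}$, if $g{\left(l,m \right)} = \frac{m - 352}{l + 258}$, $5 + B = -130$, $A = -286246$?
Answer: $- \frac{14485854105989}{19392362085126} \approx -0.74699$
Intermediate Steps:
$B = -135$ ($B = -5 - 130 = -135$)
$g{\left(l,m \right)} = \frac{-352 + m}{258 + l}$
$\frac{A}{383198} + \frac{g{\left(108,B \right)}}{-276539} = - \frac{286246}{383198} + \frac{\frac{1}{258 + 108} \left(-352 - 135\right)}{-276539} = \left(-286246\right) \frac{1}{383198} + \frac{1}{366} \left(-487\right) \left(- \frac{1}{276539}\right) = - \frac{143123}{191599} + \frac{1}{366} \left(-487\right) \left(- \frac{1}{276539}\right) = - \frac{143123}{191599} - - \frac{487}{101213274} = - \frac{143123}{191599} + \frac{487}{101213274} = - \frac{14485854105989}{19392362085126}$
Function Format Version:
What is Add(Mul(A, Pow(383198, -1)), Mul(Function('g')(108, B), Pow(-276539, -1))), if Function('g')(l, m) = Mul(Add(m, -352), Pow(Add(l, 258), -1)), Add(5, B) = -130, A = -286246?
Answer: Rational(-14485854105989, 19392362085126) ≈ -0.74699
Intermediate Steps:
B = -135 (B = Add(-5, -130) = -135)
Function('g')(l, m) = Mul(Pow(Add(258, l), -1), Add(-352, m)) (Function('g')(l, m) = Mul(Add(-352, m), Pow(Add(258, l), -1)) = Mul(Pow(Add(258, l), -1), Add(-352, m)))
Add(Mul(A, Pow(383198, -1)), Mul(Function('g')(108, B), Pow(-276539, -1))) = Add(Mul(-286246, Pow(383198, -1)), Mul(Mul(Pow(Add(258, 108), -1), Add(-352, -135)), Pow(-276539, -1))) = Add(Mul(-286246, Rational(1, 383198)), Mul(Mul(Pow(366, -1), -487), Rational(-1, 276539))) = Add(Rational(-143123, 191599), Mul(Mul(Rational(1, 366), -487), Rational(-1, 276539))) = Add(Rational(-143123, 191599), Mul(Rational(-487, 366), Rational(-1, 276539))) = Add(Rational(-143123, 191599), Rational(487, 101213274)) = Rational(-14485854105989, 19392362085126)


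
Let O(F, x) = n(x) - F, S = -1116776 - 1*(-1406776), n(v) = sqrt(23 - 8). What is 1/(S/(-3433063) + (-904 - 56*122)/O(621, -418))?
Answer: 7029537809137440783/86975423302499461928 - 11396986150424023*sqrt(15)/86975423302499461928 ≈ 0.080315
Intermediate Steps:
n(v) = sqrt(15)
S = 290000 (S = -1116776 + 1406776 = 290000)
O(F, x) = sqrt(15) - F
1/(S/(-3433063) + (-904 - 56*122)/O(621, -418)) = 1/(290000/(-3433063) + (-904 - 56*122)/(sqrt(15) - 1*621)) = 1/(290000*(-1/3433063) + (-904 - 6832)/(sqrt(15) - 621)) = 1/(-290000/3433063 - 7736/(-621 + sqrt(15)))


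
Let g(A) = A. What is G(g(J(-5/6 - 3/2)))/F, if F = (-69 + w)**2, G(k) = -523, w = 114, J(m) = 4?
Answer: -523/2025 ≈ -0.25827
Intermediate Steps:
F = 2025 (F = (-69 + 114)**2 = 45**2 = 2025)
G(g(J(-5/6 - 3/2)))/F = -523/2025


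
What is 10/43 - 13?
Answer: -549/43 ≈ -12.767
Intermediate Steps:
10/43 - 13 = -549/43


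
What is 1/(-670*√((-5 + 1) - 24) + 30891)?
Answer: 4413/138117583 + 1340*I*√7/966823081 ≈ 3.1951e-5 + 3.667e-6*I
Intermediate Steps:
1/(-670*√((-5 + 1) - 24) + 30891) = 1/(-670*√(-4 - 24) + 30891) = 1/(-1340*I*√7 + 30891) = 1/(30891 - 1340*I*√7)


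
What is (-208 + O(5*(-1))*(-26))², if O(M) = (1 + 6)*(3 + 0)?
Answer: 568516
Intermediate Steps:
O(M) = 21 (O(M) = 7*3 = 21)
(-208 + O(5*(-1))*(-26))² = (-208 + 21*(-26))² = (-208 - 546)² = (-754)² = 568516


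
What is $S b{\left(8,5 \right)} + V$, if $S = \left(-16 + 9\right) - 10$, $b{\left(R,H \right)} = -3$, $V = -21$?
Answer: $30$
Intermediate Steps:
$S = -17$ ($S = -7 - 10 = -17$)
$S b{\left(8,5 \right)} + V = \left(-17\right) \left(-3\right) - 21 = 51 - 21 = 30$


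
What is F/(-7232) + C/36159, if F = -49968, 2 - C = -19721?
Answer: 121839353/16343868 ≈ 7.4547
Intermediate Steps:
C = 19723 (C = 2 - 1*(-19721) = 2 + 19721 = 19723)
F/(-7232) + C/36159 = -49968/(-7232) + 19723/36159 = -49968*(-1/7232) + 19723*(1/36159) = 3123/452 + 19723/36159 = 121839353/16343868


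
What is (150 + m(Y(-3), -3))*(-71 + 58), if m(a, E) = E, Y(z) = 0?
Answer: -1911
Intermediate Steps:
(150 + m(Y(-3), -3))*(-71 + 58) = (150 - 3)*(-71 + 58) = 147*(-13) = -1911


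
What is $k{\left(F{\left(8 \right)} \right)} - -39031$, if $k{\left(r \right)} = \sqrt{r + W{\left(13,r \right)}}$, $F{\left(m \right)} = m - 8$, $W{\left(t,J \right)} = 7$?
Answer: $39031 + \sqrt{7} \approx 39034.0$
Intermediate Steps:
$F{\left(m \right)} = -8 + m$
$k{\left(r \right)} = \sqrt{7 + r}$ ($k{\left(r \right)} = \sqrt{r + 7} = \sqrt{7 + r}$)
$k{\left(F{\left(8 \right)} \right)} - -39031 = \sqrt{7 + \left(-8 + 8\right)} - -39031 = \sqrt{7 + 0} + 39031 = \sqrt{7} + 39031 = 39031 + \sqrt{7}$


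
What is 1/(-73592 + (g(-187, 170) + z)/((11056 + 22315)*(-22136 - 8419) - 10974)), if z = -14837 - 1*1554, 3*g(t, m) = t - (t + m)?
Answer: -3058985637/225116870948761 ≈ -1.3588e-5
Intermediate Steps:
g(t, m) = -m/3 (g(t, m) = (t - (t + m))/3 = (t - (m + t))/3 = (t + (-m - t))/3 = (-m)/3 = -m/3)
z = -16391 (z = -14837 - 1554 = -16391)
1/(-73592 + (g(-187, 170) + z)/((11056 + 22315)*(-22136 - 8419) - 10974)) = 1/(-73592 + (-⅓*170 - 16391)/((11056 + 22315)*(-22136 - 8419) - 10974)) = 1/(-73592 + (-170/3 - 16391)/(33371*(-30555) - 10974)) = 1/(-73592 - 49343/(3*(-1019650905 - 10974))) = 1/(-73592 - 49343/3/(-1019661879)) = 1/(-73592 - 49343/3*(-1/1019661879)) = 1/(-73592 + 49343/3058985637) = 1/(-225116870948761/3058985637) = -3058985637/225116870948761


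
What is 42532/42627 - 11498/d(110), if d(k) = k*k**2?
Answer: 28059983377/28368268500 ≈ 0.98913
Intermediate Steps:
d(k) = k**3
42532/42627 - 11498/d(110) = 42532/42627 - 11498/(110**3) = 42532*(1/42627) - 11498/1331000 = 42532/42627 - 11498*1/1331000 = 42532/42627 - 5749/665500 = 28059983377/28368268500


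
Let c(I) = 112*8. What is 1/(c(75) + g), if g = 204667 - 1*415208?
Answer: -1/209645 ≈ -4.7700e-6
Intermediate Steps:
g = -210541 (g = 204667 - 415208 = -210541)
c(I) = 896
1/(c(75) + g) = 1/(896 - 210541) = 1/(-209645) = -1/209645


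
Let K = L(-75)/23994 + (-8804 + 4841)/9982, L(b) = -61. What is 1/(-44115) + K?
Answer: -11349242294/28402957485 ≈ -0.39958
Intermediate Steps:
K = -771751/1931517 (K = -61/23994 + (-8804 + 4841)/9982 = -61*1/23994 - 3963*1/9982 = -61/23994 - 3963/9982 = -771751/1931517 ≈ -0.39956)
1/(-44115) + K = 1/(-44115) - 771751/1931517 = -1/44115 - 771751/1931517 = -11349242294/28402957485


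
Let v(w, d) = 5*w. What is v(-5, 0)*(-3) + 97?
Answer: 172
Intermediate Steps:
v(-5, 0)*(-3) + 97 = (5*(-5))*(-3) + 97 = -25*(-3) + 97 = 75 + 97 = 172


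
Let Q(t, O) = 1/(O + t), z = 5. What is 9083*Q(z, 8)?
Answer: 9083/13 ≈ 698.69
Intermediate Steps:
9083*Q(z, 8) = 9083/(8 + 5) = 9083/13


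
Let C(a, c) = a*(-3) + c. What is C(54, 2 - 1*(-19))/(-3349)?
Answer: 141/3349 ≈ 0.042102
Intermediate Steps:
C(a, c) = c - 3*a (C(a, c) = -3*a + c = c - 3*a)
C(54, 2 - 1*(-19))/(-3349) = ((2 - 1*(-19)) - 3*54)/(-3349) = ((2 + 19) - 162)*(-1/3349) = (21 - 162)*(-1/3349) = -141*(-1/3349) = 141/3349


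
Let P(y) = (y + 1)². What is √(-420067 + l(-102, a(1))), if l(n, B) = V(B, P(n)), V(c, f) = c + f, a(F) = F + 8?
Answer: I*√409857 ≈ 640.2*I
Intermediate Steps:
P(y) = (1 + y)²
a(F) = 8 + F
l(n, B) = B + (1 + n)²
√(-420067 + l(-102, a(1))) = √(-420067 + ((8 + 1) + (1 - 102)²)) = √(-420067 + (9 + (-101)²)) = √(-420067 + (9 + 10201)) = √(-420067 + 10210) = √(-409857) = I*√409857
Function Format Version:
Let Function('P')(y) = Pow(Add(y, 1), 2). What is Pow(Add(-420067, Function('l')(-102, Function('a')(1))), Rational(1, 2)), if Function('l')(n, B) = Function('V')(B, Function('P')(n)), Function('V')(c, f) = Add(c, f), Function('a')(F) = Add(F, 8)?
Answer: Mul(I, Pow(409857, Rational(1, 2))) ≈ Mul(640.20, I)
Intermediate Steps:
Function('P')(y) = Pow(Add(1, y), 2)
Function('a')(F) = Add(8, F)
Function('l')(n, B) = Add(B, Pow(Add(1, n), 2))
Pow(Add(-420067, Function('l')(-102, Function('a')(1))), Rational(1, 2)) = Pow(Add(-420067, Add(Add(8, 1), Pow(Add(1, -102), 2))), Rational(1, 2)) = Pow(Add(-420067, Add(9, Pow(-101, 2))), Rational(1, 2)) = Pow(Add(-420067, Add(9, 10201)), Rational(1, 2)) = Pow(Add(-420067, 10210), Rational(1, 2)) = Pow(-409857, Rational(1, 2)) = Mul(I, Pow(409857, Rational(1, 2)))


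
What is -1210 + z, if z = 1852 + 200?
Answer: 842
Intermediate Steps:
z = 2052
-1210 + z = -1210 + 2052 = 842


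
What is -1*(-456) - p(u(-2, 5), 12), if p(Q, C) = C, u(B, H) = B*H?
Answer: 444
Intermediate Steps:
-1*(-456) - p(u(-2, 5), 12) = -1*(-456) - 1*12 = 456 - 12 = 444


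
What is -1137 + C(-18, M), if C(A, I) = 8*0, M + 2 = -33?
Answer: -1137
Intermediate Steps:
M = -35 (M = -2 - 33 = -35)
C(A, I) = 0
-1137 + C(-18, M) = -1137 + 0 = -1137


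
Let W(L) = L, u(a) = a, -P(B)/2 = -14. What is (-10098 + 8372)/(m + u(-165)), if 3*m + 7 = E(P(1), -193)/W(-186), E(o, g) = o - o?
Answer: 2589/251 ≈ 10.315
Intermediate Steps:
P(B) = 28 (P(B) = -2*(-14) = 28)
E(o, g) = 0
m = -7/3 (m = -7/3 + (0/(-186))/3 = -7/3 + (0*(-1/186))/3 = -7/3 + (⅓)*0 = -7/3 + 0 = -7/3 ≈ -2.3333)
(-10098 + 8372)/(m + u(-165)) = (-10098 + 8372)/(-7/3 - 165) = -1726/(-502/3) = -1726*(-3/502) = 2589/251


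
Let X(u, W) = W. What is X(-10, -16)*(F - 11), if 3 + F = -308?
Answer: 5152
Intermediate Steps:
F = -311 (F = -3 - 308 = -311)
X(-10, -16)*(F - 11) = -16*(-311 - 11) = -16*(-322) = 5152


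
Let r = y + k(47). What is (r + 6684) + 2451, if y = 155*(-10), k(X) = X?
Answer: 7632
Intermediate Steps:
y = -1550
r = -1503 (r = -1550 + 47 = -1503)
(r + 6684) + 2451 = (-1503 + 6684) + 2451 = 5181 + 2451 = 7632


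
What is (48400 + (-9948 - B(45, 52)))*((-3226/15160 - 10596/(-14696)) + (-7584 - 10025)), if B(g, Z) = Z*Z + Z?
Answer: -2188064311396164/3481115 ≈ -6.2855e+8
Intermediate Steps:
B(g, Z) = Z + Z**2 (B(g, Z) = Z**2 + Z = Z + Z**2)
(48400 + (-9948 - B(45, 52)))*((-3226/15160 - 10596/(-14696)) + (-7584 - 10025)) = (48400 + (-9948 - 52*(1 + 52)))*((-3226/15160 - 10596/(-14696)) + (-7584 - 10025)) = (48400 + (-9948 - 52*53))*((-3226*1/15160 - 10596*(-1/14696)) - 17609) = (48400 + (-9948 - 1*2756))*((-1613/7580 + 2649/3674) - 17609) = (48400 + (-9948 - 2756))*(7076629/13924460 - 17609) = (48400 - 12704)*(-245188739511/13924460) = 35696*(-245188739511/13924460) = -2188064311396164/3481115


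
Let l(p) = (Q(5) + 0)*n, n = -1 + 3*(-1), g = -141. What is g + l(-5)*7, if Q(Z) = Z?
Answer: -281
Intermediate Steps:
n = -4 (n = -1 - 3 = -4)
l(p) = -20 (l(p) = (5 + 0)*(-4) = 5*(-4) = -20)
g + l(-5)*7 = -141 - 20*7 = -141 - 140 = -281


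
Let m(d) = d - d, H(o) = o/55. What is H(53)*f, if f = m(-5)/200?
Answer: 0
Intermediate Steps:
H(o) = o/55 (H(o) = o*(1/55) = o/55)
m(d) = 0
f = 0 (f = 0/200 = 0*(1/200) = 0)
H(53)*f = ((1/55)*53)*0 = (53/55)*0 = 0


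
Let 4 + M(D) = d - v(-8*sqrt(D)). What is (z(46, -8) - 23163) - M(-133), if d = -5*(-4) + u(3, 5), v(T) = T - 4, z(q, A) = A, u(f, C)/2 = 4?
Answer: -23199 - 8*I*sqrt(133) ≈ -23199.0 - 92.26*I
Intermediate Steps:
u(f, C) = 8 (u(f, C) = 2*4 = 8)
v(T) = -4 + T
d = 28 (d = -5*(-4) + 8 = 20 + 8 = 28)
M(D) = 28 + 8*sqrt(D) (M(D) = -4 + (28 - (-4 - 8*sqrt(D))) = -4 + (28 + (4 + 8*sqrt(D))) = -4 + (32 + 8*sqrt(D)) = 28 + 8*sqrt(D))
(z(46, -8) - 23163) - M(-133) = (-8 - 23163) - (28 + 8*sqrt(-133)) = -23171 - (28 + 8*(I*sqrt(133))) = -23171 - (28 + 8*I*sqrt(133)) = -23171 + (-28 - 8*I*sqrt(133)) = -23199 - 8*I*sqrt(133)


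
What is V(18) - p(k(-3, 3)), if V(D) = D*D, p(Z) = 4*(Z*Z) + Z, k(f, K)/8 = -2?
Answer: -684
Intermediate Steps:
k(f, K) = -16 (k(f, K) = 8*(-2) = -16)
p(Z) = Z + 4*Z² (p(Z) = 4*Z² + Z = Z + 4*Z²)
V(D) = D²
V(18) - p(k(-3, 3)) = 18² - (-16)*(1 + 4*(-16)) = 324 - (-16)*(1 - 64) = 324 - (-16)*(-63) = 324 - 1*1008 = 324 - 1008 = -684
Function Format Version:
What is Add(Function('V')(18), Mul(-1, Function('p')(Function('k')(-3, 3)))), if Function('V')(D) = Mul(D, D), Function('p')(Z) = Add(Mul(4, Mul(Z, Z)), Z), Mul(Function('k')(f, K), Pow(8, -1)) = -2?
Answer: -684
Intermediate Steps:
Function('k')(f, K) = -16 (Function('k')(f, K) = Mul(8, -2) = -16)
Function('p')(Z) = Add(Z, Mul(4, Pow(Z, 2))) (Function('p')(Z) = Add(Mul(4, Pow(Z, 2)), Z) = Add(Z, Mul(4, Pow(Z, 2))))
Function('V')(D) = Pow(D, 2)
Add(Function('V')(18), Mul(-1, Function('p')(Function('k')(-3, 3)))) = Add(Pow(18, 2), Mul(-1, Mul(-16, Add(1, Mul(4, -16))))) = Add(324, Mul(-1, Mul(-16, Add(1, -64)))) = Add(324, Mul(-1, Mul(-16, -63))) = Add(324, Mul(-1, 1008)) = Add(324, -1008) = -684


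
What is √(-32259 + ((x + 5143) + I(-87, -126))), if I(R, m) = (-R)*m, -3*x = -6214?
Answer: 2*I*√81015/3 ≈ 189.75*I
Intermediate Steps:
x = 6214/3 (x = -⅓*(-6214) = 6214/3 ≈ 2071.3)
I(R, m) = -R*m
√(-32259 + ((x + 5143) + I(-87, -126))) = √(-32259 + ((6214/3 + 5143) - 1*(-87)*(-126))) = √(-32259 + (21643/3 - 10962)) = √(-32259 - 11243/3) = √(-108020/3) = 2*I*√81015/3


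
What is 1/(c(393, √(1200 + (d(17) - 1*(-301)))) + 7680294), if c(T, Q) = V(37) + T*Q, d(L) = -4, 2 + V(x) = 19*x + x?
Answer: 853448/6555335708319 - 131*√1497/19666007124957 ≈ 1.2993e-7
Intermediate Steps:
V(x) = -2 + 20*x (V(x) = -2 + (19*x + x) = -2 + 20*x)
c(T, Q) = 738 + Q*T (c(T, Q) = (-2 + 20*37) + T*Q = (-2 + 740) + Q*T = 738 + Q*T)
1/(c(393, √(1200 + (d(17) - 1*(-301)))) + 7680294) = 1/((738 + √(1200 + (-4 - 1*(-301)))*393) + 7680294) = 1/((738 + √(1200 + (-4 + 301))*393) + 7680294) = 1/((738 + √(1200 + 297)*393) + 7680294) = 1/((738 + √1497*393) + 7680294) = 1/((738 + 393*√1497) + 7680294) = 1/(7681032 + 393*√1497)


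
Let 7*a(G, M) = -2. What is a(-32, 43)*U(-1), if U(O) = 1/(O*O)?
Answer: -2/7 ≈ -0.28571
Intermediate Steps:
a(G, M) = -2/7 (a(G, M) = (⅐)*(-2) = -2/7)
U(O) = O⁻²
a(-32, 43)*U(-1) = -2/7/(-1)² = -2/7*1 = -2/7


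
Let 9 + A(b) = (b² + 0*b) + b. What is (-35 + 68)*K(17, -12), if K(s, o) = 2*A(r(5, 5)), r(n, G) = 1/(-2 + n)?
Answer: -1694/3 ≈ -564.67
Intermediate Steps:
A(b) = -9 + b + b² (A(b) = -9 + ((b² + 0*b) + b) = -9 + ((b² + 0) + b) = -9 + (b² + b) = -9 + (b + b²) = -9 + b + b²)
K(s, o) = -154/9 (K(s, o) = 2*(-9 + 1/(-2 + 5) + (1/(-2 + 5))²) = 2*(-9 + 1/3 + (1/3)²) = 2*(-9 + ⅓ + (⅓)²) = 2*(-9 + ⅓ + ⅑) = 2*(-77/9) = -154/9)
(-35 + 68)*K(17, -12) = (-35 + 68)*(-154/9) = 33*(-154/9) = -1694/3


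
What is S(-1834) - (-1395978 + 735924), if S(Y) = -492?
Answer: 659562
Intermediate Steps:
S(-1834) - (-1395978 + 735924) = -492 - (-1395978 + 735924) = -492 - 1*(-660054) = -492 + 660054 = 659562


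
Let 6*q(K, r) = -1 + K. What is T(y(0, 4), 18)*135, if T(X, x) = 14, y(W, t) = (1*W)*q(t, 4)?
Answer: 1890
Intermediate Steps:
q(K, r) = -⅙ + K/6 (q(K, r) = (-1 + K)/6 = -⅙ + K/6)
y(W, t) = W*(-⅙ + t/6) (y(W, t) = (1*W)*(-⅙ + t/6) = W*(-⅙ + t/6))
T(y(0, 4), 18)*135 = 14*135 = 1890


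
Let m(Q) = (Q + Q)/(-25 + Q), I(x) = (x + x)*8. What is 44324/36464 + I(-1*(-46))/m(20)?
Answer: -827591/9116 ≈ -90.784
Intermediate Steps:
I(x) = 16*x (I(x) = (2*x)*8 = 16*x)
m(Q) = 2*Q/(-25 + Q) (m(Q) = (2*Q)/(-25 + Q) = 2*Q/(-25 + Q))
44324/36464 + I(-1*(-46))/m(20) = 44324/36464 + (16*(-1*(-46)))/((2*20/(-25 + 20))) = 44324*(1/36464) + (16*46)/((2*20/(-5))) = 11081/9116 + 736/((2*20*(-⅕))) = 11081/9116 + 736/(-8) = 11081/9116 + 736*(-⅛) = 11081/9116 - 92 = -827591/9116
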